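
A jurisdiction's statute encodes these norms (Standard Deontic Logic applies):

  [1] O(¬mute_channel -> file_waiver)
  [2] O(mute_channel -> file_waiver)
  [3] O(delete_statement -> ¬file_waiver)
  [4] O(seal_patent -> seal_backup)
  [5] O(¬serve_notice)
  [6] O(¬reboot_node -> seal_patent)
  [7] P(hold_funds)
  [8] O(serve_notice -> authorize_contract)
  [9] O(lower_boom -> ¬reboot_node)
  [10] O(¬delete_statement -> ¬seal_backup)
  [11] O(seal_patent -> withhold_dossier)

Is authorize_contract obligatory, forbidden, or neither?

Neither

Premise 8 is O(serve_notice -> authorize_contract), but O(serve_notice) is not derivable from the premises, so it does not yield O(authorize_contract).
No premise or chain of K-axiom applications forces O(authorize_contract), and none forces O(¬authorize_contract). So authorize_contract is neither obligatory nor forbidden under these norms.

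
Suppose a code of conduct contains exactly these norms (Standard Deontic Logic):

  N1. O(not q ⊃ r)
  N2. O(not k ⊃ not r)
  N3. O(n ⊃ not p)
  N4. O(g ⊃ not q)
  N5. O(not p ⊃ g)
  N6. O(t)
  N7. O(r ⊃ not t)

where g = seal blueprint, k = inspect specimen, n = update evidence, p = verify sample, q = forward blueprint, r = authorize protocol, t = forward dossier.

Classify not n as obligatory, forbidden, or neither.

Premise 6 gives O(t).
Premise 7 is O(r ⊃ not t); contrapositively O(t ⊃ not r). Since O(t) holds, K gives O(not r).
The contrapositive of premise 1 (O(not q ⊃ r)) is O(not r ⊃ q), and O(not r) is already established, so O(q).
Premise 4, O(g ⊃ not q), contraposes to O(q ⊃ not g); with O(q) we get O(not g).
Premise 5, O(not p ⊃ g), contraposes to O(not g ⊃ p); with O(not g) we get O(p).
Premise 3, O(n ⊃ not p), contraposes to O(p ⊃ not n); with O(p) we get O(not n).
Premise 2 does not contribute to this derivation.
Hence not n is obligatory.

Obligatory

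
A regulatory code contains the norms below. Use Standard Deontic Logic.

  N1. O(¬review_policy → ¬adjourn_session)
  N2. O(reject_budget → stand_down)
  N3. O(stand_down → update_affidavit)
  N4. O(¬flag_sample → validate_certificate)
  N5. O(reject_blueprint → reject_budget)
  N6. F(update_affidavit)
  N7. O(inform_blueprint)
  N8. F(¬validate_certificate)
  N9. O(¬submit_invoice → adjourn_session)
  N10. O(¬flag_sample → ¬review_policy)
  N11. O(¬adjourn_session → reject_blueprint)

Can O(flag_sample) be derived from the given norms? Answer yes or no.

Yes

Premise 6, F(update_affidavit), is equivalent to O(¬update_affidavit).
Premise 3 is O(stand_down → update_affidavit); contrapositively O(¬update_affidavit → ¬stand_down). Since O(¬update_affidavit) holds, K gives O(¬stand_down).
Premise 2 is O(reject_budget → stand_down); contrapositively O(¬stand_down → ¬reject_budget). Since O(¬stand_down) holds, K gives O(¬reject_budget).
Premise 5, O(reject_blueprint → reject_budget), contraposes to O(¬reject_budget → ¬reject_blueprint); with O(¬reject_budget) we get O(¬reject_blueprint).
The contrapositive of premise 11 (O(¬adjourn_session → reject_blueprint)) is O(¬reject_blueprint → adjourn_session), and O(¬reject_blueprint) is already established, so O(adjourn_session).
Premise 1, O(¬review_policy → ¬adjourn_session), contraposes to O(adjourn_session → review_policy); with O(adjourn_session) we get O(review_policy).
Premise 10, O(¬flag_sample → ¬review_policy), contraposes to O(review_policy → flag_sample); with O(review_policy) we get O(flag_sample).
Premises 4, 7, 8, 9 do not contribute to this derivation.
So O(flag_sample) follows.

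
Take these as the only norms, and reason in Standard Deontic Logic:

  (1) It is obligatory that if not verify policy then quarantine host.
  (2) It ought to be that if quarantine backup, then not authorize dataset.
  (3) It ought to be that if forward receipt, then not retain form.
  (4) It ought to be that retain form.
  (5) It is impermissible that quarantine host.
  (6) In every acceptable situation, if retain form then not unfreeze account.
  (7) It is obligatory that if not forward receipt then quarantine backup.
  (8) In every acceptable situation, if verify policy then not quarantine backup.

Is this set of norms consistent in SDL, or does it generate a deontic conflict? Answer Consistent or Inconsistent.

Premise 5, F(quarantine_host), is equivalent to O(¬quarantine_host).
The contrapositive of premise 1 (O(¬verify_policy → quarantine_host)) is O(¬quarantine_host → verify_policy), and O(¬quarantine_host) is already established, so O(verify_policy).
From O(verify_policy) and premise 8, O(verify_policy → ¬quarantine_backup), we obtain O(¬quarantine_backup).
Premise 7 is O(¬forward_receipt → quarantine_backup); contrapositively O(¬quarantine_backup → forward_receipt). Since O(¬quarantine_backup) holds, K gives O(forward_receipt).
From O(forward_receipt) and premise 3, O(forward_receipt → ¬retain_form), we obtain O(¬retain_form).
But premise 4 directly asserts O(retain_form).
We now have both O(¬retain_form) and O(retain_form) — retain_form is simultaneously obligatory and forbidden, violating the D-axiom.

Inconsistent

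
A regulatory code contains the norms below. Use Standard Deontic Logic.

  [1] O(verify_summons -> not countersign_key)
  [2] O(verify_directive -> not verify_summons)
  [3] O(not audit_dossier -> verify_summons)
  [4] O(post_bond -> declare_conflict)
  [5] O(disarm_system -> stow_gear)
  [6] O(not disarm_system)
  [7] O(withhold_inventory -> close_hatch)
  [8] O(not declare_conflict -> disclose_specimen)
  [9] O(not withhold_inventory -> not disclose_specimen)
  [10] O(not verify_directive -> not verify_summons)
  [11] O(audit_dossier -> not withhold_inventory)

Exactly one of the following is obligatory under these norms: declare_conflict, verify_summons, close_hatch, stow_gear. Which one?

Premises 2 and 10 are O(verify_directive -> not verify_summons) and O(not verify_directive -> not verify_summons); every ideal world satisfies verify_directive or not verify_directive, so in either case not verify_summons holds — hence O(not verify_summons).
Premise 3, O(not audit_dossier -> verify_summons), contraposes to O(not verify_summons -> audit_dossier); with O(not verify_summons) we get O(audit_dossier).
Premise 11 is O(audit_dossier -> not withhold_inventory); since O(audit_dossier), deontic closure gives O(not withhold_inventory).
Applying K to premise 9 (O(not withhold_inventory -> not disclose_specimen)) and O(not withhold_inventory) yields O(not disclose_specimen).
Premise 8, O(not declare_conflict -> disclose_specimen), contraposes to O(not disclose_specimen -> declare_conflict); with O(not disclose_specimen) we get O(declare_conflict).
So O(declare_conflict) holds — declare_conflict is obligatory. None of the other listed options is made obligatory by any chain of premises.

declare_conflict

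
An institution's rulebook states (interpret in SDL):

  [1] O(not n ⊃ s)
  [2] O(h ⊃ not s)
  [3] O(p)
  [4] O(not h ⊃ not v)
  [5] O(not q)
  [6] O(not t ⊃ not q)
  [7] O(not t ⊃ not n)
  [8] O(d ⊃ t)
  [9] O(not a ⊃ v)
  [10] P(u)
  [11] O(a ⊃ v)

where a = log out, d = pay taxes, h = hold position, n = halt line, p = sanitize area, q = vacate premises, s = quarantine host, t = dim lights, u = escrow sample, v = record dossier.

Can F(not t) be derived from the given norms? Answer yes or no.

Premises 11 and 9 cover both cases: O(a ⊃ v) and O(not a ⊃ v). Since a ∨ not a is a tautology, O(v) follows.
The contrapositive of premise 4 (O(not h ⊃ not v)) is O(v ⊃ h), and O(v) is already established, so O(h).
Applying K to premise 2 (O(h ⊃ not s)) and O(h) yields O(not s).
Premise 1 is O(not n ⊃ s); contrapositively O(not s ⊃ n). Since O(not s) holds, K gives O(n).
Premise 7, O(not t ⊃ not n), contraposes to O(n ⊃ t); with O(n) we get O(t).
Premises 3, 5, 6, 8, 10 do not contribute to this derivation.
So O(t) holds, i.e. F(not t). The claim follows.

Yes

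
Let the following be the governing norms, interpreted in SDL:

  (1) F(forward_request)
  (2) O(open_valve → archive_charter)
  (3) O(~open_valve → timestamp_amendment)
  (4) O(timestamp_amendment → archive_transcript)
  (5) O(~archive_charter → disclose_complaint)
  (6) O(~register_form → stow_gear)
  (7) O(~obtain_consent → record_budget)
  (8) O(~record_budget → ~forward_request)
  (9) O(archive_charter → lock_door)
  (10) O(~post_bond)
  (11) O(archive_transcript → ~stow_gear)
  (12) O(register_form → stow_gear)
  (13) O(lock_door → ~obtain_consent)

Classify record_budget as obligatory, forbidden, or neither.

Premises 12 and 6 cover both cases: O(register_form → stow_gear) and O(~register_form → stow_gear). Since register_form ∨ ~register_form is a tautology, O(stow_gear) follows.
Premise 11, O(archive_transcript → ~stow_gear), contraposes to O(stow_gear → ~archive_transcript); with O(stow_gear) we get O(~archive_transcript).
Premise 4 is O(timestamp_amendment → archive_transcript); contrapositively O(~archive_transcript → ~timestamp_amendment). Since O(~archive_transcript) holds, K gives O(~timestamp_amendment).
Premise 3 is O(~open_valve → timestamp_amendment); contrapositively O(~timestamp_amendment → open_valve). Since O(~timestamp_amendment) holds, K gives O(open_valve).
Applying K to premise 2 (O(open_valve → archive_charter)) and O(open_valve) yields O(archive_charter).
Applying K to premise 9 (O(archive_charter → lock_door)) and O(archive_charter) yields O(lock_door).
From O(lock_door) and premise 13, O(lock_door → ~obtain_consent), we obtain O(~obtain_consent).
With premise 7, O(~obtain_consent → record_budget), the K-axiom yields O(record_budget).
Premises 1, 5, 8, 10 do not contribute to this derivation.
Hence record_budget is obligatory.

Obligatory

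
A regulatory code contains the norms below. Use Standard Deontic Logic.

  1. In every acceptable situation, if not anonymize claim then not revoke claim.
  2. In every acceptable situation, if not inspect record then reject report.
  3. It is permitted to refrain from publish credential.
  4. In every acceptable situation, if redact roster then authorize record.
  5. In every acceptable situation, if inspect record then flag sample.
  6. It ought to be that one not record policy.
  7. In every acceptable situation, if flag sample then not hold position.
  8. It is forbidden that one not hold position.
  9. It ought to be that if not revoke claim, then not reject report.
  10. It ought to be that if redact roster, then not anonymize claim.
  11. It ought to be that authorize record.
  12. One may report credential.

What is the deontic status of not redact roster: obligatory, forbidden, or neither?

Premise 8, F(¬hold_position), is equivalent to O(hold_position).
Premise 7 is O(flag_sample → ¬hold_position); contrapositively O(hold_position → ¬flag_sample). Since O(hold_position) holds, K gives O(¬flag_sample).
Premise 5, O(inspect_record → flag_sample), contraposes to O(¬flag_sample → ¬inspect_record); with O(¬flag_sample) we get O(¬inspect_record).
With premise 2, O(¬inspect_record → reject_report), the K-axiom yields O(reject_report).
The contrapositive of premise 9 (O(¬revoke_claim → ¬reject_report)) is O(reject_report → revoke_claim), and O(reject_report) is already established, so O(revoke_claim).
Premise 1, O(¬anonymize_claim → ¬revoke_claim), contraposes to O(revoke_claim → anonymize_claim); with O(revoke_claim) we get O(anonymize_claim).
Premise 10, O(redact_roster → ¬anonymize_claim), contraposes to O(anonymize_claim → ¬redact_roster); with O(anonymize_claim) we get O(¬redact_roster).
Premises 3, 4, 6, 11, 12 do not contribute to this derivation.
Hence ¬redact_roster is obligatory.

Obligatory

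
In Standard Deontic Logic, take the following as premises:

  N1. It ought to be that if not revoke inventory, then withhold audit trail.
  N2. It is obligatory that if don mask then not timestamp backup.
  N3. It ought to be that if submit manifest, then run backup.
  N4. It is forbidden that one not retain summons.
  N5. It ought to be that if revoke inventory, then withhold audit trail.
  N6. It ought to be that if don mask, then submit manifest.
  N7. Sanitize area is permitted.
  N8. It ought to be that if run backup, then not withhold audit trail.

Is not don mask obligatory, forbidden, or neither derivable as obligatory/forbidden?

Obligatory

Premises 1 and 5 are O(¬revoke_inventory → withhold_audit_trail) and O(revoke_inventory → withhold_audit_trail); every ideal world satisfies ¬revoke_inventory or revoke_inventory, so in either case withhold_audit_trail holds — hence O(withhold_audit_trail).
Premise 8 is O(run_backup → ¬withhold_audit_trail); contrapositively O(withhold_audit_trail → ¬run_backup). Since O(withhold_audit_trail) holds, K gives O(¬run_backup).
Premise 3, O(submit_manifest → run_backup), contraposes to O(¬run_backup → ¬submit_manifest); with O(¬run_backup) we get O(¬submit_manifest).
Premise 6 is O(don_mask → submit_manifest); contrapositively O(¬submit_manifest → ¬don_mask). Since O(¬submit_manifest) holds, K gives O(¬don_mask).
Premises 2, 4, 7 do not contribute to this derivation.
Hence ¬don_mask is obligatory.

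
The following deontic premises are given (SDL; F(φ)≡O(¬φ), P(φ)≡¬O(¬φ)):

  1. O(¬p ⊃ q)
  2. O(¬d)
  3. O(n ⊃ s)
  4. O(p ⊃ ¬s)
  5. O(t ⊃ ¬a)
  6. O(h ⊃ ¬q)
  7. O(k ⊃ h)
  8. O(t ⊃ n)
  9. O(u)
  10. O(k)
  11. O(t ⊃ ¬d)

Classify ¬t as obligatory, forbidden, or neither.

Obligatory

From premise 10 we have O(k).
With premise 7, O(k ⊃ h), the K-axiom yields O(h).
From O(h) and premise 6, O(h ⊃ ¬q), we obtain O(¬q).
Premise 1, O(¬p ⊃ q), contraposes to O(¬q ⊃ p); with O(¬q) we get O(p).
Premise 4 is O(p ⊃ ¬s); since O(p), deontic closure gives O(¬s).
Premise 3, O(n ⊃ s), contraposes to O(¬s ⊃ ¬n); with O(¬s) we get O(¬n).
The contrapositive of premise 8 (O(t ⊃ n)) is O(¬n ⊃ ¬t), and O(¬n) is already established, so O(¬t).
Premises 2, 5, 9, 11 do not contribute to this derivation.
Hence ¬t is obligatory.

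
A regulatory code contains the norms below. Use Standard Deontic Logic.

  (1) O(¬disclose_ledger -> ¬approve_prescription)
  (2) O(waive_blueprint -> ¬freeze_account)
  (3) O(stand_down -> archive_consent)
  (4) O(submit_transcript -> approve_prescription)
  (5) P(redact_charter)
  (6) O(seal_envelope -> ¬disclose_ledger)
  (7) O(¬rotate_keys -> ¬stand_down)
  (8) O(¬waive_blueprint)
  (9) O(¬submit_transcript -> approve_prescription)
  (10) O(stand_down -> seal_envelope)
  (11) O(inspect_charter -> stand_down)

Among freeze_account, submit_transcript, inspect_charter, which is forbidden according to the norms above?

Premises 9 and 4 are O(¬submit_transcript -> approve_prescription) and O(submit_transcript -> approve_prescription); every ideal world satisfies ¬submit_transcript or submit_transcript, so in either case approve_prescription holds — hence O(approve_prescription).
The contrapositive of premise 1 (O(¬disclose_ledger -> ¬approve_prescription)) is O(approve_prescription -> disclose_ledger), and O(approve_prescription) is already established, so O(disclose_ledger).
The contrapositive of premise 6 (O(seal_envelope -> ¬disclose_ledger)) is O(disclose_ledger -> ¬seal_envelope), and O(disclose_ledger) is already established, so O(¬seal_envelope).
The contrapositive of premise 10 (O(stand_down -> seal_envelope)) is O(¬seal_envelope -> ¬stand_down), and O(¬seal_envelope) is already established, so O(¬stand_down).
Premise 11 is O(inspect_charter -> stand_down); contrapositively O(¬stand_down -> ¬inspect_charter). Since O(¬stand_down) holds, K gives O(¬inspect_charter).
So O(¬inspect_charter) holds, i.e. inspect_charter is forbidden. None of the other listed options is forbidden under the premises.

inspect_charter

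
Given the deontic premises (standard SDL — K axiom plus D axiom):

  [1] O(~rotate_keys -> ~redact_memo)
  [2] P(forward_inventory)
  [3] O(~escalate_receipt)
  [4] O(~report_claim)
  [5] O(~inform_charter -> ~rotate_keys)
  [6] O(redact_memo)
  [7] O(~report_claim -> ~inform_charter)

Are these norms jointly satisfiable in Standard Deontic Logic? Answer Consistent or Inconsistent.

Inconsistent

Premise 6 states O(redact_memo) outright.
Premise 1 is O(~rotate_keys -> ~redact_memo); contrapositively O(redact_memo -> rotate_keys). Since O(redact_memo) holds, K gives O(rotate_keys).
Premise 5 is O(~inform_charter -> ~rotate_keys); contrapositively O(rotate_keys -> inform_charter). Since O(rotate_keys) holds, K gives O(inform_charter).
Premise 7, O(~report_claim -> ~inform_charter), contraposes to O(inform_charter -> report_claim); with O(inform_charter) we get O(report_claim).
But premise 4 directly asserts O(~report_claim).
We now have both O(report_claim) and O(~report_claim) — report_claim is simultaneously obligatory and forbidden, violating the D-axiom.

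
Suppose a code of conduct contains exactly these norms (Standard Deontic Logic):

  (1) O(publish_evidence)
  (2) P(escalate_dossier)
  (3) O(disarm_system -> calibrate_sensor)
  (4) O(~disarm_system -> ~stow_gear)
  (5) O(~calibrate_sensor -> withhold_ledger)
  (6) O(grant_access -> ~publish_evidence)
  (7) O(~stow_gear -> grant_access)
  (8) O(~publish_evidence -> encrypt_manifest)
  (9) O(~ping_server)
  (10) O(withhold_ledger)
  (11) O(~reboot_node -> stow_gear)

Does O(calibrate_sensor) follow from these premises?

Premise 1 states O(publish_evidence) outright.
The contrapositive of premise 6 (O(grant_access -> ~publish_evidence)) is O(publish_evidence -> ~grant_access), and O(publish_evidence) is already established, so O(~grant_access).
Premise 7, O(~stow_gear -> grant_access), contraposes to O(~grant_access -> stow_gear); with O(~grant_access) we get O(stow_gear).
The contrapositive of premise 4 (O(~disarm_system -> ~stow_gear)) is O(stow_gear -> disarm_system), and O(stow_gear) is already established, so O(disarm_system).
From O(disarm_system) and premise 3, O(disarm_system -> calibrate_sensor), we obtain O(calibrate_sensor).
Premises 2, 5, 8, 9, 10, 11 do not contribute to this derivation.
So O(calibrate_sensor) follows.

Yes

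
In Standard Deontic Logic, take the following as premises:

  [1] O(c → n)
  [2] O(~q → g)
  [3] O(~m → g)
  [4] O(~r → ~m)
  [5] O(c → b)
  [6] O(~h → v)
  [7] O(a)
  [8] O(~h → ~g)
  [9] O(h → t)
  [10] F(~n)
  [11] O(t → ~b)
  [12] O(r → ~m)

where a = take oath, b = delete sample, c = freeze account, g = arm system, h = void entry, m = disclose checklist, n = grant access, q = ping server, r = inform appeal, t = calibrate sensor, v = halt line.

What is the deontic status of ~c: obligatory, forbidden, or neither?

Obligatory

By case analysis on ~r: premise 4 gives O(~r → ~m) and premise 12 gives O(r → ~m), so O(~m) either way.
With premise 3, O(~m → g), the K-axiom yields O(g).
The contrapositive of premise 8 (O(~h → ~g)) is O(g → h), and O(g) is already established, so O(h).
Applying K to premise 9 (O(h → t)) and O(h) yields O(t).
With premise 11, O(t → ~b), the K-axiom yields O(~b).
Premise 5, O(c → b), contraposes to O(~b → ~c); with O(~b) we get O(~c).
Premises 1, 2, 6, 7, 10 do not contribute to this derivation.
Hence ~c is obligatory.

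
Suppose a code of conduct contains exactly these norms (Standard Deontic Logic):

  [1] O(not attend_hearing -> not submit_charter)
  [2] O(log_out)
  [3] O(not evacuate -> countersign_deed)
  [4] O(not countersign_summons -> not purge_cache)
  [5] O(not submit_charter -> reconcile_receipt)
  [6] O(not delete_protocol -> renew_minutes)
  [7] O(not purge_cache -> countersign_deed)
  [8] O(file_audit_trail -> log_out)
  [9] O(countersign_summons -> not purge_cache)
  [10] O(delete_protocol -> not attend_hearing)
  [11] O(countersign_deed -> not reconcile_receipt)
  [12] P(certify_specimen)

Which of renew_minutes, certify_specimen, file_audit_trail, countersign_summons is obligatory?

By case analysis on not countersign_summons: premise 4 gives O(not countersign_summons -> not purge_cache) and premise 9 gives O(countersign_summons -> not purge_cache), so O(not purge_cache) either way.
Premise 7 is O(not purge_cache -> countersign_deed); since O(not purge_cache), deontic closure gives O(countersign_deed).
Applying K to premise 11 (O(countersign_deed -> not reconcile_receipt)) and O(countersign_deed) yields O(not reconcile_receipt).
Premise 5, O(not submit_charter -> reconcile_receipt), contraposes to O(not reconcile_receipt -> submit_charter); with O(not reconcile_receipt) we get O(submit_charter).
Premise 1, O(not attend_hearing -> not submit_charter), contraposes to O(submit_charter -> attend_hearing); with O(submit_charter) we get O(attend_hearing).
The contrapositive of premise 10 (O(delete_protocol -> not attend_hearing)) is O(attend_hearing -> not delete_protocol), and O(attend_hearing) is already established, so O(not delete_protocol).
Applying K to premise 6 (O(not delete_protocol -> renew_minutes)) and O(not delete_protocol) yields O(renew_minutes).
So O(renew_minutes) holds — renew_minutes is obligatory. None of the other listed options is made obligatory by any chain of premises.

renew_minutes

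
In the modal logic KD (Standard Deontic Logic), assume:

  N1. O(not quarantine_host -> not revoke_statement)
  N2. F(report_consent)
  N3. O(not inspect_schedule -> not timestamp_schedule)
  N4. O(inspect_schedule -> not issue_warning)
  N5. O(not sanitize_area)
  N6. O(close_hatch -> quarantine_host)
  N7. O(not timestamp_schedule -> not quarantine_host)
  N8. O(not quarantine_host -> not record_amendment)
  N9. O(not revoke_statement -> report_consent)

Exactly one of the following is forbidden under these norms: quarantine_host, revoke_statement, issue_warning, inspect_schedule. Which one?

issue_warning

Premise 2, F(report_consent), is equivalent to O(not report_consent).
Premise 9 is O(not revoke_statement -> report_consent); contrapositively O(not report_consent -> revoke_statement). Since O(not report_consent) holds, K gives O(revoke_statement).
The contrapositive of premise 1 (O(not quarantine_host -> not revoke_statement)) is O(revoke_statement -> quarantine_host), and O(revoke_statement) is already established, so O(quarantine_host).
Premise 7, O(not timestamp_schedule -> not quarantine_host), contraposes to O(quarantine_host -> timestamp_schedule); with O(quarantine_host) we get O(timestamp_schedule).
Premise 3, O(not inspect_schedule -> not timestamp_schedule), contraposes to O(timestamp_schedule -> inspect_schedule); with O(timestamp_schedule) we get O(inspect_schedule).
From O(inspect_schedule) and premise 4, O(inspect_schedule -> not issue_warning), we obtain O(not issue_warning).
So O(not issue_warning) holds, i.e. issue_warning is forbidden. None of the other listed options is forbidden under the premises.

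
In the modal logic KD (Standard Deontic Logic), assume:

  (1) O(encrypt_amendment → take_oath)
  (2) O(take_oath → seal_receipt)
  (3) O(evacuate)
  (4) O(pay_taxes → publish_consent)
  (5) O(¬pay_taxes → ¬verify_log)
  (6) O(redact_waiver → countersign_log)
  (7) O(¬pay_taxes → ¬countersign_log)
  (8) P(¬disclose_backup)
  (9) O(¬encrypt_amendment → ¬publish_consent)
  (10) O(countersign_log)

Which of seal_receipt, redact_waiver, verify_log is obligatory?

seal_receipt

Premise 10 states O(countersign_log) outright.
Premise 7, O(¬pay_taxes → ¬countersign_log), contraposes to O(countersign_log → pay_taxes); with O(countersign_log) we get O(pay_taxes).
Applying K to premise 4 (O(pay_taxes → publish_consent)) and O(pay_taxes) yields O(publish_consent).
Premise 9, O(¬encrypt_amendment → ¬publish_consent), contraposes to O(publish_consent → encrypt_amendment); with O(publish_consent) we get O(encrypt_amendment).
With premise 1, O(encrypt_amendment → take_oath), the K-axiom yields O(take_oath).
From O(take_oath) and premise 2, O(take_oath → seal_receipt), we obtain O(seal_receipt).
So O(seal_receipt) holds — seal_receipt is obligatory. None of the other listed options is made obligatory by any chain of premises.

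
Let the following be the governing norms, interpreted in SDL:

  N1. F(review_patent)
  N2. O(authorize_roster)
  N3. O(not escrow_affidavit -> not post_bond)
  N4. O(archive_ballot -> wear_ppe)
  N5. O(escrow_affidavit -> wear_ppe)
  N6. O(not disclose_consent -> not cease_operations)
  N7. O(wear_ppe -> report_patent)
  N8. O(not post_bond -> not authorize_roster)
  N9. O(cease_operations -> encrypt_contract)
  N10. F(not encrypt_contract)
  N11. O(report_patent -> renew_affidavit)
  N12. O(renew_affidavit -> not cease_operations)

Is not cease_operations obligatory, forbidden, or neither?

Obligatory

Premise 2 gives O(authorize_roster).
The contrapositive of premise 8 (O(not post_bond -> not authorize_roster)) is O(authorize_roster -> post_bond), and O(authorize_roster) is already established, so O(post_bond).
Premise 3 is O(not escrow_affidavit -> not post_bond); contrapositively O(post_bond -> escrow_affidavit). Since O(post_bond) holds, K gives O(escrow_affidavit).
With premise 5, O(escrow_affidavit -> wear_ppe), the K-axiom yields O(wear_ppe).
Premise 7 is O(wear_ppe -> report_patent); since O(wear_ppe), deontic closure gives O(report_patent).
From O(report_patent) and premise 11, O(report_patent -> renew_affidavit), we obtain O(renew_affidavit).
Premise 12 is O(renew_affidavit -> not cease_operations); since O(renew_affidavit), deontic closure gives O(not cease_operations).
Premises 1, 4, 6, 9, 10 do not contribute to this derivation.
Hence not cease_operations is obligatory.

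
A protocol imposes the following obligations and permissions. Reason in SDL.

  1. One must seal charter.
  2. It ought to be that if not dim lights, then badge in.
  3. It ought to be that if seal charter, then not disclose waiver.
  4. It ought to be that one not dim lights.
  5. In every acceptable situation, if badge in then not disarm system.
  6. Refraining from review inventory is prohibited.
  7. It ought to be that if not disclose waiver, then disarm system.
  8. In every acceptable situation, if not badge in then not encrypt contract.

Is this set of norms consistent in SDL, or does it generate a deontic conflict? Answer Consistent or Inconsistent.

From premise 4 we have O(¬dim_lights).
Applying K to premise 2 (O(¬dim_lights → badge_in)) and O(¬dim_lights) yields O(badge_in).
With premise 5, O(badge_in → ¬disarm_system), the K-axiom yields O(¬disarm_system).
Premise 7 is O(¬disclose_waiver → disarm_system); contrapositively O(¬disarm_system → disclose_waiver). Since O(¬disarm_system) holds, K gives O(disclose_waiver).
The contrapositive of premise 3 (O(seal_charter → ¬disclose_waiver)) is O(disclose_waiver → ¬seal_charter), and O(disclose_waiver) is already established, so O(¬seal_charter).
Yet premise 1 states O(seal_charter).
We now have both O(¬seal_charter) and O(seal_charter) — seal_charter is simultaneously obligatory and forbidden, violating the D-axiom.

Inconsistent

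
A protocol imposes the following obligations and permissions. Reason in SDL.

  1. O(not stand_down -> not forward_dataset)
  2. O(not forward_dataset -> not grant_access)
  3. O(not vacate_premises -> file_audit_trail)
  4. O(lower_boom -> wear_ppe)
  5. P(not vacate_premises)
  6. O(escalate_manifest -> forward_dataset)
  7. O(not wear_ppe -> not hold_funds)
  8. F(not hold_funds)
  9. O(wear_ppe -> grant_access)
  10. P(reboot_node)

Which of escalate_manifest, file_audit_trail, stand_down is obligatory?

stand_down

F(not hold_funds) at premise 8 means O(hold_funds).
The contrapositive of premise 7 (O(not wear_ppe -> not hold_funds)) is O(hold_funds -> wear_ppe), and O(hold_funds) is already established, so O(wear_ppe).
Applying K to premise 9 (O(wear_ppe -> grant_access)) and O(wear_ppe) yields O(grant_access).
Premise 2 is O(not forward_dataset -> not grant_access); contrapositively O(grant_access -> forward_dataset). Since O(grant_access) holds, K gives O(forward_dataset).
Premise 1, O(not stand_down -> not forward_dataset), contraposes to O(forward_dataset -> stand_down); with O(forward_dataset) we get O(stand_down).
So O(stand_down) holds — stand_down is obligatory. None of the other listed options is made obligatory by any chain of premises.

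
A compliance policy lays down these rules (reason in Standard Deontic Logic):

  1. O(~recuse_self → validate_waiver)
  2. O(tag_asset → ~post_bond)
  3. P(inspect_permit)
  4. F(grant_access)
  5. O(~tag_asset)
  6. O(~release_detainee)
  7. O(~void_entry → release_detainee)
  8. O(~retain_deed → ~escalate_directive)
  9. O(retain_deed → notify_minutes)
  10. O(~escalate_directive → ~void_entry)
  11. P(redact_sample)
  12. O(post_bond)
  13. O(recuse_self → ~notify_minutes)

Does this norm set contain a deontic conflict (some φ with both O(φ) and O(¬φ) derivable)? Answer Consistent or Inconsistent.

Consistent

Premise 2 is O(tag_asset → ~post_bond), but O(tag_asset) is not derivable from the premises, so it does not yield O(~post_bond).
So O(~post_bond) is not derivable, and the apparent clash with O(post_bond) does not arise.
A world satisfying every obligation exists (e.g. escalate_directive=true, grant_access=false, inspect_permit=false, notify_minutes=true, post_bond=true, recuse_self=false, redact_sample=false, release_detainee=false, retain_deed=true, tag_asset=false, validate_waiver=true, void_entry=true); no atom is both obligatory and forbidden, so the set is consistent.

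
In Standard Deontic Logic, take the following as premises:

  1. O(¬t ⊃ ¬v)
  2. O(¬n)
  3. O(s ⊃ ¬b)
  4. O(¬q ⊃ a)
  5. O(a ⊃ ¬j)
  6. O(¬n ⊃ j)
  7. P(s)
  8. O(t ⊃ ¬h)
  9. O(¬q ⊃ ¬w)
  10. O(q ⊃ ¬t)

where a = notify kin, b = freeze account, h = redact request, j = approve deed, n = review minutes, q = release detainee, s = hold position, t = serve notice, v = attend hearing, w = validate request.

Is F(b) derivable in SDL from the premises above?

Premise 3 is O(s ⊃ ¬b), but O(s) is not derivable from the premises (the permission P(s) asserts only ¬O(¬s), not O(s)), so it does not yield O(¬b).
No other premise forces O(¬b). An ideal world satisfying every premise can still have b true, so F(b) is not derivable.

No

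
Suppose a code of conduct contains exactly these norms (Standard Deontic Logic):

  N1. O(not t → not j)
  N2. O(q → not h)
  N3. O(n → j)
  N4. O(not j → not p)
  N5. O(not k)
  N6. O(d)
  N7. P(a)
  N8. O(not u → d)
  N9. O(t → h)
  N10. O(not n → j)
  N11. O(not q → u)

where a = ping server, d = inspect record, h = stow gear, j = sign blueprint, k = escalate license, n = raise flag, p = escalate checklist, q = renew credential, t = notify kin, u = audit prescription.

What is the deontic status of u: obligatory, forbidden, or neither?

By case analysis on n: premise 3 gives O(n → j) and premise 10 gives O(not n → j), so O(j) either way.
Premise 1, O(not t → not j), contraposes to O(j → t); with O(j) we get O(t).
From O(t) and premise 9, O(t → h), we obtain O(h).
Premise 2, O(q → not h), contraposes to O(h → not q); with O(h) we get O(not q).
From O(not q) and premise 11, O(not q → u), we obtain O(u).
Premises 4, 5, 6, 7, 8 do not contribute to this derivation.
Hence u is obligatory.

Obligatory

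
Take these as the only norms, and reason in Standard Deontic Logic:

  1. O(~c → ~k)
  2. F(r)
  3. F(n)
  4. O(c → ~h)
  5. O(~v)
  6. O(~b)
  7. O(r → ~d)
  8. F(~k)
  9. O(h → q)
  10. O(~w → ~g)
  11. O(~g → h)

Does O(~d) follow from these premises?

Premise 7 is O(r → ~d), but O(r) is not derivable from the premises, so it does not yield O(~d).
No other premise forces O(~d). An ideal world satisfying every premise can still have ~d false, so O(~d) is not derivable.

No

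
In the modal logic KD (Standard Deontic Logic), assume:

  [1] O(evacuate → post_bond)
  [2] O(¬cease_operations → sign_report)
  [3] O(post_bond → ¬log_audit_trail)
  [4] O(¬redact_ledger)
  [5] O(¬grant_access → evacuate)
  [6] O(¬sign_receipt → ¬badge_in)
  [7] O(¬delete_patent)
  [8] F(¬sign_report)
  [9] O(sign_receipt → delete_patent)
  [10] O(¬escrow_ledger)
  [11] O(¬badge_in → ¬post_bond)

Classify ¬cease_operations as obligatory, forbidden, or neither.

Neither

Premise 2 is O(¬cease_operations → sign_report); even if O(sign_report) held, inferring O(¬cease_operations) would be affirming the consequent — invalid.
No premise or chain of K-axiom applications forces O(¬cease_operations), and none forces O(cease_operations). So ¬cease_operations is neither obligatory nor forbidden under these norms.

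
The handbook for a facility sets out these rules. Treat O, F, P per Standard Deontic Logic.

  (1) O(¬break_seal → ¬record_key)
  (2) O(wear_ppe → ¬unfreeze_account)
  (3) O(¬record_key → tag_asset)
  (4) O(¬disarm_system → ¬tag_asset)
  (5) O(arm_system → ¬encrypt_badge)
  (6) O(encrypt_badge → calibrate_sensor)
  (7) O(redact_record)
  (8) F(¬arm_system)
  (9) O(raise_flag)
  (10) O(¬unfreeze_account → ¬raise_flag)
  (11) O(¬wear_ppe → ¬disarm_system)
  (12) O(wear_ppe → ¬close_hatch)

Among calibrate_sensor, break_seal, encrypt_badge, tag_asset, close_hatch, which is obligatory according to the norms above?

From premise 9 we have O(raise_flag).
Premise 10, O(¬unfreeze_account → ¬raise_flag), contraposes to O(raise_flag → unfreeze_account); with O(raise_flag) we get O(unfreeze_account).
Premise 2, O(wear_ppe → ¬unfreeze_account), contraposes to O(unfreeze_account → ¬wear_ppe); with O(unfreeze_account) we get O(¬wear_ppe).
From O(¬wear_ppe) and premise 11, O(¬wear_ppe → ¬disarm_system), we obtain O(¬disarm_system).
With premise 4, O(¬disarm_system → ¬tag_asset), the K-axiom yields O(¬tag_asset).
The contrapositive of premise 3 (O(¬record_key → tag_asset)) is O(¬tag_asset → record_key), and O(¬tag_asset) is already established, so O(record_key).
The contrapositive of premise 1 (O(¬break_seal → ¬record_key)) is O(record_key → break_seal), and O(record_key) is already established, so O(break_seal).
So O(break_seal) holds — break_seal is obligatory. None of the other listed options is made obligatory by any chain of premises.

break_seal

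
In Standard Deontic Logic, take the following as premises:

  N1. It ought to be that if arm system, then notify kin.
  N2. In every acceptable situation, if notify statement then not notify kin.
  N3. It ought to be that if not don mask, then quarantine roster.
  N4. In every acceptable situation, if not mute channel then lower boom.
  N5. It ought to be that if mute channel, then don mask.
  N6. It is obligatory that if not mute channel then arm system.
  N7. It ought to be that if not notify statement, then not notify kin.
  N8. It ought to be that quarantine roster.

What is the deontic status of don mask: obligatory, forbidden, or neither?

Premises 7 and 2 are O(¬notify_statement → ¬notify_kin) and O(notify_statement → ¬notify_kin); every ideal world satisfies ¬notify_statement or notify_statement, so in either case ¬notify_kin holds — hence O(¬notify_kin).
Premise 1 is O(arm_system → notify_kin); contrapositively O(¬notify_kin → ¬arm_system). Since O(¬notify_kin) holds, K gives O(¬arm_system).
Premise 6, O(¬mute_channel → arm_system), contraposes to O(¬arm_system → mute_channel); with O(¬arm_system) we get O(mute_channel).
From O(mute_channel) and premise 5, O(mute_channel → don_mask), we obtain O(don_mask).
Premises 3, 4, 8 do not contribute to this derivation.
Hence don_mask is obligatory.

Obligatory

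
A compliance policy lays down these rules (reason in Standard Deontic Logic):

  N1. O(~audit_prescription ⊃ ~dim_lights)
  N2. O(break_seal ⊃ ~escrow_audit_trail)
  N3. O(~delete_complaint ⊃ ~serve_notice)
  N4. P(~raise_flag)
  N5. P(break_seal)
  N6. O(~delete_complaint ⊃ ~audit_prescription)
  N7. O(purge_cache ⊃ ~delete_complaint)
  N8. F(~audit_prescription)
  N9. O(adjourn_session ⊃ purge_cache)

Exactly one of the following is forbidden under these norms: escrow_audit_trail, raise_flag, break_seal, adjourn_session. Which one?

adjourn_session

Premise 8, F(~audit_prescription), is equivalent to O(audit_prescription).
Premise 6, O(~delete_complaint ⊃ ~audit_prescription), contraposes to O(audit_prescription ⊃ delete_complaint); with O(audit_prescription) we get O(delete_complaint).
Premise 7, O(purge_cache ⊃ ~delete_complaint), contraposes to O(delete_complaint ⊃ ~purge_cache); with O(delete_complaint) we get O(~purge_cache).
Premise 9 is O(adjourn_session ⊃ purge_cache); contrapositively O(~purge_cache ⊃ ~adjourn_session). Since O(~purge_cache) holds, K gives O(~adjourn_session).
So O(~adjourn_session) holds, i.e. adjourn_session is forbidden. None of the other listed options is forbidden under the premises.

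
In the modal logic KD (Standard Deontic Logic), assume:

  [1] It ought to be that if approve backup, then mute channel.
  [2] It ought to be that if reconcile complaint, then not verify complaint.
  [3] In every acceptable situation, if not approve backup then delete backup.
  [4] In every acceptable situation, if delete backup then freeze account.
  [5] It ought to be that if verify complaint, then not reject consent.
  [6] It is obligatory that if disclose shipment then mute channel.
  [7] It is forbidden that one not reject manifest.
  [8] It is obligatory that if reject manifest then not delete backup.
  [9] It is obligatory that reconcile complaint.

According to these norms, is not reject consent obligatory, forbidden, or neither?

Premise 5 is O(verify_complaint → ¬reject_consent), but O(verify_complaint) is not derivable from the premises, so it does not yield O(¬reject_consent).
No premise or chain of K-axiom applications forces O(¬reject_consent), and none forces O(reject_consent). So ¬reject_consent is neither obligatory nor forbidden under these norms.

Neither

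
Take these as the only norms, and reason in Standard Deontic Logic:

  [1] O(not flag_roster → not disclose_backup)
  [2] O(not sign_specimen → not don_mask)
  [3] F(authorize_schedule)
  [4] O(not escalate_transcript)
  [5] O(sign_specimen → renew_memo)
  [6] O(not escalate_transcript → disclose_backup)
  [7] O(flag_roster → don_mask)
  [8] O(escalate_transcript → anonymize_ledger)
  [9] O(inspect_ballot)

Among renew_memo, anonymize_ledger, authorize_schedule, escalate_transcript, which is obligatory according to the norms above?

Premise 4 gives O(not escalate_transcript).
With premise 6, O(not escalate_transcript → disclose_backup), the K-axiom yields O(disclose_backup).
The contrapositive of premise 1 (O(not flag_roster → not disclose_backup)) is O(disclose_backup → flag_roster), and O(disclose_backup) is already established, so O(flag_roster).
From O(flag_roster) and premise 7, O(flag_roster → don_mask), we obtain O(don_mask).
Premise 2 is O(not sign_specimen → not don_mask); contrapositively O(don_mask → sign_specimen). Since O(don_mask) holds, K gives O(sign_specimen).
With premise 5, O(sign_specimen → renew_memo), the K-axiom yields O(renew_memo).
So O(renew_memo) holds — renew_memo is obligatory. None of the other listed options is made obligatory by any chain of premises.

renew_memo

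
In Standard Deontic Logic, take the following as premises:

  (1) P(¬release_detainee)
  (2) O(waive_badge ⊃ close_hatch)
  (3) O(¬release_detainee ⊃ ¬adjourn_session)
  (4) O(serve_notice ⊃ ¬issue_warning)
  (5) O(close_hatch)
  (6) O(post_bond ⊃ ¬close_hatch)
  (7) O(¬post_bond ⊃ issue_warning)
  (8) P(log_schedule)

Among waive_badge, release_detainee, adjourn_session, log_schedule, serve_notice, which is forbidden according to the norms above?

serve_notice

From premise 5 we have O(close_hatch).
Premise 6, O(post_bond ⊃ ¬close_hatch), contraposes to O(close_hatch ⊃ ¬post_bond); with O(close_hatch) we get O(¬post_bond).
From O(¬post_bond) and premise 7, O(¬post_bond ⊃ issue_warning), we obtain O(issue_warning).
Premise 4, O(serve_notice ⊃ ¬issue_warning), contraposes to O(issue_warning ⊃ ¬serve_notice); with O(issue_warning) we get O(¬serve_notice).
So O(¬serve_notice) holds, i.e. serve_notice is forbidden. None of the other listed options is forbidden under the premises.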